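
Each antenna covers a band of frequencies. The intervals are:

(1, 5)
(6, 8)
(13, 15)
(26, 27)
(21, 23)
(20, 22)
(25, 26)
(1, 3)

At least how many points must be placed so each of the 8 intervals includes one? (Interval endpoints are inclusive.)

Process intervals by earliest right end; each time one isn't hit yet, stab at its right endpoint.
By right end: [1,3]  [1,5]  [6,8]  [13,15]  [20,22]  [21,23]  [25,26]  [26,27]
[1,3] uncovered → point at 3; [6,8] uncovered → point at 8; [13,15] uncovered → point at 15; [20,22] uncovered → point at 22; [25,26] uncovered → point at 26.
Points: 3, 8, 15, 22, 26 (5 total).

5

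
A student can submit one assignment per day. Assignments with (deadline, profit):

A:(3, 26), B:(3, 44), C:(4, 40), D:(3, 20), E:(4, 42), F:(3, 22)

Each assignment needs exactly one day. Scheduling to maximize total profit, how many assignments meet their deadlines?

4

Profit order: B=44 E=42 C=40 A=26 F=22 D=20
Assign: B→slot 3, E→slot 4, C→slot 2, A→slot 1, F skipped, D skipped.
Slots: [1:A] [2:C] [3:B] [4:E]
4 of 6 scheduled.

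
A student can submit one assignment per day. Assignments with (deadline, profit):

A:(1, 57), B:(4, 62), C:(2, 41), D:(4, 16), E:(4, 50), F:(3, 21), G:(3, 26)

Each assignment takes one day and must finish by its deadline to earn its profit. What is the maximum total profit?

210

Sort by profit descending; place each in the latest free slot ≤ its deadline.
Profit order: B=62 A=57 E=50 C=41 G=26 F=21 D=16
Assign: B→slot 4, A→slot 1, E→slot 3, C→slot 2, G skipped, F skipped, D skipped.
Slots: [1:A] [2:C] [3:E] [4:B]
Profit = 57 + 41 + 50 + 62 = 210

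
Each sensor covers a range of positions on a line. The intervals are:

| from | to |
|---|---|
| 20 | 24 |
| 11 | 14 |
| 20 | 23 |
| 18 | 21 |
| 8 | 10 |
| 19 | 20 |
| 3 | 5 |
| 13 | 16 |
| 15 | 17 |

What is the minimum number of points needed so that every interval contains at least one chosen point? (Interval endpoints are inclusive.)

Process intervals by earliest right end; each time one isn't hit yet, stab at its right endpoint.
Sorted: [3,5] [8,10] [11,14] [13,16] [15,17] [19,20] [18,21] [20,23] [20,24]
{[3,5]} hit by 5; {[8,10]} hit by 10; {[11,14],[13,16]} hit by 14; {[15,17]} hit by 17; {[19,20],[18,21],[20,23],[20,24]} hit by 20.
Points: 5, 10, 14, 17, 20 (5 total).

5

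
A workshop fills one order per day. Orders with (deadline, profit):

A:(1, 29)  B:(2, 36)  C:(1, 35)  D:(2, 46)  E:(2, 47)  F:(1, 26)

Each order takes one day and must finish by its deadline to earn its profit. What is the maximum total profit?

93

Take jobs in profit order; each goes to the latest open slot no later than its deadline.
By profit: E(d2,47), D(d2,46), B(d2,36), C(d1,35), A(d1,29), F(d1,26)
E→slot 2; D→slot 1; B skipped; C skipped; A skipped; F skipped.
Profit = 46 + 47 = 93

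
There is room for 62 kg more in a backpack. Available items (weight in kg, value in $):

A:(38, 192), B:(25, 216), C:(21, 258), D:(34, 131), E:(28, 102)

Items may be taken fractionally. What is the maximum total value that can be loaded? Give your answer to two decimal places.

554.84

Greedy by value/weight ratio, highest first.
Order: C (258/21=12.29) > B (216/25=8.64) > A (192/38=5.05) > D (131/34=3.85) > E (102/28=3.64)
Fill: take C (21 @ 258) → take B (25 @ 216) → take 16/38 of A → 80.84; 62/62 used.
Total value = 554.84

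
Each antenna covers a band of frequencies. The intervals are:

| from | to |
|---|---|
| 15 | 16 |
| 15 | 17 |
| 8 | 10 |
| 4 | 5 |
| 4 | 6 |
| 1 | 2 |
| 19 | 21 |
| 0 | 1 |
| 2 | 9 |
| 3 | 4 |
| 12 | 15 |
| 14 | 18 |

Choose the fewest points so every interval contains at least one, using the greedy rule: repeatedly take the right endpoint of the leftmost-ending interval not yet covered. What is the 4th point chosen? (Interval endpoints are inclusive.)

Process intervals by earliest right end; each time one isn't hit yet, stab at its right endpoint.
By right end: [0,1]  [1,2]  [3,4]  [4,5]  [4,6]  [2,9]  [8,10]  [12,15]  [15,16]  [15,17]  [14,18]  [19,21]
[0,1] uncovered → point at 1; [3,4] uncovered → point at 4; [8,10] uncovered → point at 10; [12,15] uncovered → point at 15; [19,21] uncovered → point at 21.
Points: 1, 4, 10, 15, 21 (5 total).

15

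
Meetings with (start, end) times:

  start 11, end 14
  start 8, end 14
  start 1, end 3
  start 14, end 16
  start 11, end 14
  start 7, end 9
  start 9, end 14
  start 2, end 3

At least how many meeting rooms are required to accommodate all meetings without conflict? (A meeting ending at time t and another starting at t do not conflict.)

4

The answer is the maximum number of intervals overlapping at any instant.
Events (time:±→running): 1:+→1 2:+→2 3:-→1 3:-→0 7:+→1 8:+→2 9:-→1 9:+→2 11:+→3 11:+→4 … peak 4.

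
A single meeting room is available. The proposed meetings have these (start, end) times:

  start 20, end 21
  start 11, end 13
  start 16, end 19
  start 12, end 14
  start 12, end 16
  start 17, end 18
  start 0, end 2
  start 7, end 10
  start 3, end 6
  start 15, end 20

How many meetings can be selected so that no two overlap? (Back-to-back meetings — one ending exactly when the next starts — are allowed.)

Greedy by earliest finish: after sorting by end time, pick each interval compatible with the last pick.
By end time: (0,2), (3,6), (7,10), (11,13), (12,14), (12,16), (17,18), (16,19), (15,20), (20,21).
Pick (0,2); next start ≥ 2 → (3,6); next start ≥ 6 → (7,10); next start ≥ 10 → (11,13); next start ≥ 13 → (17,18); next start ≥ 18 → (20,21).
Selected 6 meetings.

6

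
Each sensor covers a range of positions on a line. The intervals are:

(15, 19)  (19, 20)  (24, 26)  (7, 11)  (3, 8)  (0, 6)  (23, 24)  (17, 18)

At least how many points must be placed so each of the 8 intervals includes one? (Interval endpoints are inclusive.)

5

Sorted: [0,6] [3,8] [7,11] [17,18] [15,19] [19,20] [23,24] [24,26]
{[0,6],[3,8]} hit by 6; {[7,11]} hit by 11; {[17,18],[15,19]} hit by 18; {[19,20]} hit by 20; {[23,24],[24,26]} hit by 24.
Points: 6, 11, 18, 20, 24 (5 total).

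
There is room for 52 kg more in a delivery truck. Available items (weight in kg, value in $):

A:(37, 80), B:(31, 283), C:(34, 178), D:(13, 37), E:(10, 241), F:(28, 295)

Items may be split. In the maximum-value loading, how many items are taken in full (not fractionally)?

Sort by value per unit weight and fill in that order.
Ratios (sorted): E 24.10, F 10.54, B 9.13, C 5.24, D 2.85, A 2.16
take E (10 @ 241); take F (28 @ 295); take 14/31 of B → 127.81. Capacity used 52/52.
2 item(s) taken whole; one partial (take 14/31 of B).

2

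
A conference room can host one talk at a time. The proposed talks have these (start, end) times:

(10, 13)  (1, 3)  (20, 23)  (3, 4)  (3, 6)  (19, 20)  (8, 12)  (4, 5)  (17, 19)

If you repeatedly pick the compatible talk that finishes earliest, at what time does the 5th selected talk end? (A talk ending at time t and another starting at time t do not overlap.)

19

Order by finish time; keep every interval that doesn't clash with the previous kept one.
Sorted by end: (1,3)  (3,4)  (4,5)  (3,6)  (8,12)  (10,13)  (17,19)  (19,20)  (20,23)
take (1,3); take (3,4); take (4,5); take (8,12); take (17,19); take (19,20); take (20,23).
Selected: (1,3) (3,4) (4,5) (8,12) (17,19) (19,20) (20,23)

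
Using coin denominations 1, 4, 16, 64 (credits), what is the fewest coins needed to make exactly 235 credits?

10

235 = 3×64 + 2×16 + 2×4 + 3×1
Total coins = 3 + 2 + 2 + 3 = 10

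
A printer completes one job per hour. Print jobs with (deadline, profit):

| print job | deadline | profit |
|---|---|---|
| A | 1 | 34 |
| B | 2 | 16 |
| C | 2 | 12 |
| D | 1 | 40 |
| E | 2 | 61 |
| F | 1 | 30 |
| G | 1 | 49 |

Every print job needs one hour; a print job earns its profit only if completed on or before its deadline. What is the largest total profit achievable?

110

Profit order: E=61 G=49 D=40 A=34 F=30 B=16 C=12
Assign: E→slot 2, G→slot 1, D skipped, A skipped, F skipped, B skipped, C skipped.
Slots: [1:G] [2:E]
Profit = 49 + 61 = 110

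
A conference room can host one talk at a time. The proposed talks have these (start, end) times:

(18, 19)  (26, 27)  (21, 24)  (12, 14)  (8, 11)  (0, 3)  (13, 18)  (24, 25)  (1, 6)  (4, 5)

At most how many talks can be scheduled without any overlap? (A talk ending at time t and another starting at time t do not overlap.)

8

Order by finish time; keep every interval that doesn't clash with the previous kept one.
Sorted by end: (0,3)  (4,5)  (1,6)  (8,11)  (12,14)  (13,18)  (18,19)  (21,24)  (24,25)  (26,27)
take (0,3); take (4,5); take (8,11); take (12,14); take (18,19); take (21,24); take (24,25); take (26,27).
Selected 8 talks.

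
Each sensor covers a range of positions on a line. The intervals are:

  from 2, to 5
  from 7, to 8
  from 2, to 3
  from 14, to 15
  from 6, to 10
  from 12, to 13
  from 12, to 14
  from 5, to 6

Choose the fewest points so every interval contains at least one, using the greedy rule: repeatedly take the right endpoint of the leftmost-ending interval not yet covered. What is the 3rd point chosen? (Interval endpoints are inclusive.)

Process intervals by earliest right end; each time one isn't hit yet, stab at its right endpoint.
Sorted: [2,3] [2,5] [5,6] [7,8] [6,10] [12,13] [12,14] [14,15]
{[2,3],[2,5]} hit by 3; {[5,6]} hit by 6; {[7,8],[6,10]} hit by 8; {[12,13],[12,14]} hit by 13; {[14,15]} hit by 15.
Points: 3, 6, 8, 13, 15 (5 total).

8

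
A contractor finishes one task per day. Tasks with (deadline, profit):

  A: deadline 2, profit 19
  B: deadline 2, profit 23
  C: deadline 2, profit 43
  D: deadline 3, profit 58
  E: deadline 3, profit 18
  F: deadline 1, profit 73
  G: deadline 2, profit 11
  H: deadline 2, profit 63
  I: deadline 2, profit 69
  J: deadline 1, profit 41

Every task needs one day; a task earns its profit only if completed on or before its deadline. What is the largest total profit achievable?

200

Sort by profit descending; place each in the latest free slot ≤ its deadline.
By profit: F(d1,73), I(d2,69), H(d2,63), D(d3,58), C(d2,43), J(d1,41), B(d2,23), A(d2,19), E(d3,18), G(d2,11)
F→slot 1; I→slot 2; H skipped; D→slot 3; C skipped; J skipped; B skipped; A skipped; E skipped; G skipped.
Profit = 73 + 69 + 58 = 200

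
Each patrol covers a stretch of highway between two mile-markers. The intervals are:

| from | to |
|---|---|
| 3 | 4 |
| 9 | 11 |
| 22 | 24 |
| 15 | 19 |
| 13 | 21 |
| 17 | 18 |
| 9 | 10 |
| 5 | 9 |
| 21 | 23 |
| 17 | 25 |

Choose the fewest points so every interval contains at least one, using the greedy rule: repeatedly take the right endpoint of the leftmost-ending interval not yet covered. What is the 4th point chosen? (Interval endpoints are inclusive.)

Process intervals by earliest right end; each time one isn't hit yet, stab at its right endpoint.
By right end: [3,4]  [5,9]  [9,10]  [9,11]  [17,18]  [15,19]  [13,21]  [21,23]  [22,24]  [17,25]
[3,4] uncovered → point at 4; [5,9] uncovered → point at 9; [17,18] uncovered → point at 18; [21,23] uncovered → point at 23.
Points: 4, 9, 18, 23 (4 total).

23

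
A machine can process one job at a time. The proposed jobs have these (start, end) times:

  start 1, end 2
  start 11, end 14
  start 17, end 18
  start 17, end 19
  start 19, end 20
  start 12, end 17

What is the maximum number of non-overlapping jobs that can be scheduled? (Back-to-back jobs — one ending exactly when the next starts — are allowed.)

4

Sorted by end: (1,2)  (11,14)  (12,17)  (17,18)  (17,19)  (19,20)
take (1,2); take (11,14); skip (12,17); take (17,18); take (19,20).
Selected 4 jobs.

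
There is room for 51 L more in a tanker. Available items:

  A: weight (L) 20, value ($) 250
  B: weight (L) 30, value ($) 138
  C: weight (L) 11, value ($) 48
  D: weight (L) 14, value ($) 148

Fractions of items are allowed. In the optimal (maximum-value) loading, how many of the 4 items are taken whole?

Ratios (sorted): A 12.50, D 10.57, B 4.60, C 4.36
take A (20 @ 250); take D (14 @ 148); take 17/30 of B → 78.20. Capacity used 51/51.
2 item(s) taken whole; one partial (take 17/30 of B).

2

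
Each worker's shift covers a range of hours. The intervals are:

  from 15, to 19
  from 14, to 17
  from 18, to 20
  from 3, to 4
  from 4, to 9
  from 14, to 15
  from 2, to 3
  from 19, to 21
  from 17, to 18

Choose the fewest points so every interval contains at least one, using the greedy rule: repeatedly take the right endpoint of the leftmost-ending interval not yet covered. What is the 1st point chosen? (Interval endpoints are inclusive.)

By right end: [2,3]  [3,4]  [4,9]  [14,15]  [14,17]  [17,18]  [15,19]  [18,20]  [19,21]
[2,3] uncovered → point at 3; [4,9] uncovered → point at 9; [14,15] uncovered → point at 15; [17,18] uncovered → point at 18; [19,21] uncovered → point at 21.
Points: 3, 9, 15, 18, 21 (5 total).

3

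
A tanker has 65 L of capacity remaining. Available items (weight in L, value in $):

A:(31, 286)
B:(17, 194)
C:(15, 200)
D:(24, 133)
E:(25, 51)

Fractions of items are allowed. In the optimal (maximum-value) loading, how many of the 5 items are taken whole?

3

Ratios (sorted): C 13.33, B 11.41, A 9.23, D 5.54, E 2.04
take C (15 @ 200); take B (17 @ 194); take A (31 @ 286); take 2/24 of D → 11.08. Capacity used 65/65.
3 item(s) taken whole; one partial (take 2/24 of D).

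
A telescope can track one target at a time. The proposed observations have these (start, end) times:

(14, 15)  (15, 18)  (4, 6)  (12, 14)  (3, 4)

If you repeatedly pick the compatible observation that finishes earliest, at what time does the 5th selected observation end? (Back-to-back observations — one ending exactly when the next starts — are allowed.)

Greedy by earliest finish: after sorting by end time, pick each interval compatible with the last pick.
By end time: (3,4), (4,6), (12,14), (14,15), (15,18).
Pick (3,4); next start ≥ 4 → (4,6); next start ≥ 6 → (12,14); next start ≥ 14 → (14,15); next start ≥ 15 → (15,18).
Selected: (3,4) (4,6) (12,14) (14,15) (15,18)

18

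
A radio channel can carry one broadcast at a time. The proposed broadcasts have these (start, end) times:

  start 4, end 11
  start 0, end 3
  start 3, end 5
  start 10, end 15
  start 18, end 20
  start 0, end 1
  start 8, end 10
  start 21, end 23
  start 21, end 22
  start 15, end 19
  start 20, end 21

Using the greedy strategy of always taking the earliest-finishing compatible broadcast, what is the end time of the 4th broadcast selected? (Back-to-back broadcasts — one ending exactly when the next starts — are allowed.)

By end time: (0,1), (0,3), (3,5), (8,10), (4,11), (10,15), (15,19), (18,20), (20,21), (21,22), (21,23).
Pick (0,1); next start ≥ 1 → (3,5); next start ≥ 5 → (8,10); next start ≥ 10 → (10,15); next start ≥ 15 → (15,19); next start ≥ 19 → (20,21); next start ≥ 21 → (21,22).
Selected: (0,1) (3,5) (8,10) (10,15) (15,19) (20,21) (21,22)

15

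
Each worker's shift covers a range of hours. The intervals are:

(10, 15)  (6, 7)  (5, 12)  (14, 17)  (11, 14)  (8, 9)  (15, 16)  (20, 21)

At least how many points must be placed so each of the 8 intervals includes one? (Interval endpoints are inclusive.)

5

Sorted: [6,7] [8,9] [5,12] [11,14] [10,15] [15,16] [14,17] [20,21]
{[6,7]} hit by 7; {[8,9],[5,12]} hit by 9; {[11,14],[10,15]} hit by 14; {[15,16],[14,17]} hit by 16; {[20,21]} hit by 21.
Points: 7, 9, 14, 16, 21 (5 total).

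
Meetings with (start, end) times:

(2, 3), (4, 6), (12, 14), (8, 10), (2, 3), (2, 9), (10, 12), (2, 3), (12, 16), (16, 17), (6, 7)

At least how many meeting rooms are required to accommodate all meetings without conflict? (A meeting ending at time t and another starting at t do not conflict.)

4

Count concurrent intervals with a sweep; the peak is the room count.
Events (time:±→running): 2:+→1 2:+→2 2:+→3 2:+→4 … peak 4.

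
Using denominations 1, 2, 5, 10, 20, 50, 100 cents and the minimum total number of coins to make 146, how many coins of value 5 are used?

1

Greedy: take as many of the largest coin as possible, then repeat with the remainder.
146 = 1×100 + 2×20 + 1×5 + 1×1
Count of 5: 1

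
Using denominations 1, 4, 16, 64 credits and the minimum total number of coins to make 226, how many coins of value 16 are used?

Use the largest denomination that fits, subtract, and repeat.
226 = 3×64 + 2×16 + 2×1
Count of 16: 2

2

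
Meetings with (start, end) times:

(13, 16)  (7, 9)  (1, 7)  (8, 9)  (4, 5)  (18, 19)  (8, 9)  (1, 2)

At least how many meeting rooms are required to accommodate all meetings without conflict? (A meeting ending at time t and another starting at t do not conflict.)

Events (time:±→running): 1:+→1 1:+→2 2:-→1 4:+→2 5:-→1 7:-→0 7:+→1 8:+→2 8:+→3 … peak 3.

3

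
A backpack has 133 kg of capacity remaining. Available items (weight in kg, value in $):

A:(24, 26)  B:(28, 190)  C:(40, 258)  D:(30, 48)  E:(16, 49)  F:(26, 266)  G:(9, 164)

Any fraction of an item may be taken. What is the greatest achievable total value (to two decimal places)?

949.40

Order: G (164/9=18.22) > F (266/26=10.23) > B (190/28=6.79) > C (258/40=6.45) > E (49/16=3.06) > D (48/30=1.60) > A (26/24=1.08)
Fill: take G (9 @ 164) → take F (26 @ 266) → take B (28 @ 190) → take C (40 @ 258) → take E (16 @ 49) → take 14/30 of D → 22.40; 133/133 used.
Total value = 949.40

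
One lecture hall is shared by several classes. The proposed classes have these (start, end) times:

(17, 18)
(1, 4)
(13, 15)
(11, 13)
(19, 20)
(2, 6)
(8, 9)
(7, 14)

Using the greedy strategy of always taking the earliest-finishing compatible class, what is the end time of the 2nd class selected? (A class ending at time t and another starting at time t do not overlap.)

By end time: (1,4), (2,6), (8,9), (11,13), (7,14), (13,15), (17,18), (19,20).
Pick (1,4); next start ≥ 4 → (8,9); next start ≥ 9 → (11,13); next start ≥ 13 → (13,15); next start ≥ 15 → (17,18); next start ≥ 18 → (19,20).
Selected: (1,4) (8,9) (11,13) (13,15) (17,18) (19,20)

9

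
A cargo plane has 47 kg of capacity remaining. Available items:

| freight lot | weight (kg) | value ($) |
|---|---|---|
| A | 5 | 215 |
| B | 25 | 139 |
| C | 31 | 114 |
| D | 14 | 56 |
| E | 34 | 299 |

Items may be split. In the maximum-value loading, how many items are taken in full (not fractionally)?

2

Sort by value per unit weight and fill in that order.
Ratios (sorted): A 43.00, E 8.79, B 5.56, D 4.00, C 3.68
take A (5 @ 215); take E (34 @ 299); take 8/25 of B → 44.48. Capacity used 47/47.
2 item(s) taken whole; one partial (take 8/25 of B).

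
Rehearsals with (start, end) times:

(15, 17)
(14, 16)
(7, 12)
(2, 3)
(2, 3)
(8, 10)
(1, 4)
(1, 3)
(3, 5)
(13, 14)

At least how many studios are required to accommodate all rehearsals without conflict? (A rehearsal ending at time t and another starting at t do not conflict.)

4

The answer is the maximum number of intervals overlapping at any instant.
Events (time:±→running): 1:+→1 1:+→2 2:+→3 2:+→4 … peak 4.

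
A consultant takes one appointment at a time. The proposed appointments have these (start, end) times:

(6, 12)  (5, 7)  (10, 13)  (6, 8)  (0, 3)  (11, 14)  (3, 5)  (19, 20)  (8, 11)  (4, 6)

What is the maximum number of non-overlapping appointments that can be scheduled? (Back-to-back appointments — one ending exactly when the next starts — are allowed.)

6

Greedy by earliest finish: after sorting by end time, pick each interval compatible with the last pick.
Sorted by end: (0,3)  (3,5)  (4,6)  (5,7)  (6,8)  (8,11)  (6,12)  (10,13)  (11,14)  (19,20)
take (0,3); take (3,5); take (5,7); take (8,11); take (11,14); take (19,20).
Selected 6 appointments.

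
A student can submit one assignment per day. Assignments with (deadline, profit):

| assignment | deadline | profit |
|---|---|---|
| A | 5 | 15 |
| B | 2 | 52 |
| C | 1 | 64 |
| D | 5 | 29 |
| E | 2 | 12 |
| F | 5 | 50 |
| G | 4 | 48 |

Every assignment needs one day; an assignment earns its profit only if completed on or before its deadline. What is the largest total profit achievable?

By profit: C(d1,64), B(d2,52), F(d5,50), G(d4,48), D(d5,29), A(d5,15), E(d2,12)
C→slot 1; B→slot 2; F→slot 5; G→slot 4; D→slot 3; A skipped; E skipped.
Profit = 64 + 52 + 29 + 48 + 50 = 243

243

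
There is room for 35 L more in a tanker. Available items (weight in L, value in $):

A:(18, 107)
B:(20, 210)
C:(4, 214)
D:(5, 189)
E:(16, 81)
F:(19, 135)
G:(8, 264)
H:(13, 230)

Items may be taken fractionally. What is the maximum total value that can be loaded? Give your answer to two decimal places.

949.50

Sort by value per unit weight and fill in that order.
Order: C (214/4=53.50) > D (189/5=37.80) > G (264/8=33.00) > H (230/13=17.69) > B (210/20=10.50) > F (135/19=7.11) > A (107/18=5.94) > E (81/16=5.06)
Fill: take C (4 @ 214) → take D (5 @ 189) → take G (8 @ 264) → take H (13 @ 230) → take 5/20 of B → 52.50; 35/35 used.
Total value = 949.50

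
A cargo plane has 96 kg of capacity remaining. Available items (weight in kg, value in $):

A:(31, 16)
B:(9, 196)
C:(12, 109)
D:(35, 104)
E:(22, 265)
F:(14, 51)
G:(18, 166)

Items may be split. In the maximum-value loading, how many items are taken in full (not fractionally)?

Greedy by value/weight ratio, highest first.
Order: B (196/9=21.78) > E (265/22=12.05) > G (166/18=9.22) > C (109/12=9.08) > F (51/14=3.64) > D (104/35=2.97) > A (16/31=0.52)
Fill: take B (9 @ 196) → take E (22 @ 265) → take G (18 @ 166) → take C (12 @ 109) → take F (14 @ 51) → take 21/35 of D → 62.40; 96/96 used.
5 item(s) taken whole; one partial (take 21/35 of D).

5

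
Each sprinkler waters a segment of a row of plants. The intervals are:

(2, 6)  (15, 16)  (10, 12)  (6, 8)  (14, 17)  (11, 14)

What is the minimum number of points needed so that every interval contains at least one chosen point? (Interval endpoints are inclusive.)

By right end: [2,6]  [6,8]  [10,12]  [11,14]  [15,16]  [14,17]
[2,6] uncovered → point at 6; [10,12] uncovered → point at 12; [15,16] uncovered → point at 16.
Points: 6, 12, 16 (3 total).

3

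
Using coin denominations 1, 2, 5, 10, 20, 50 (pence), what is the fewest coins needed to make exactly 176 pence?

176 = 3×50 + 1×20 + 1×5 + 1×1
Total coins = 3 + 1 + 1 + 1 = 6

6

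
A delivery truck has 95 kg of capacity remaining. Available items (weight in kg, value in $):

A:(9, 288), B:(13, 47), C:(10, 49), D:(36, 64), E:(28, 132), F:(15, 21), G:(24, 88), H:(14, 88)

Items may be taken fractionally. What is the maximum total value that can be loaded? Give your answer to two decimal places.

Ratios (sorted): A 32.00, H 6.29, C 4.90, E 4.71, G 3.67, B 3.62, D 1.78, F 1.40
take A (9 @ 288); take H (14 @ 88); take C (10 @ 49); take E (28 @ 132); take G (24 @ 88); take 10/13 of B → 36.15. Capacity used 95/95.
Total value = 681.15

681.15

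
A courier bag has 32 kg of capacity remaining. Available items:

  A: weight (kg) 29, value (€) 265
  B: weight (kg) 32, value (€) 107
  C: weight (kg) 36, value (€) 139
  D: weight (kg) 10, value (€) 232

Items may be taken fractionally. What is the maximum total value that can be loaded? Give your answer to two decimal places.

433.03

Ratios (sorted): D 23.20, A 9.14, C 3.86, B 3.34
take D (10 @ 232); take 22/29 of A → 201.03. Capacity used 32/32.
Total value = 433.03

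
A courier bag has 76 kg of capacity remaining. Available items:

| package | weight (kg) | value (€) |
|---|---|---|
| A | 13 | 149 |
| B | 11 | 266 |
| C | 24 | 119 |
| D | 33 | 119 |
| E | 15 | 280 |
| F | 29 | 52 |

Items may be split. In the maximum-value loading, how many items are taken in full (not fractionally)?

Sort by value per unit weight and fill in that order.
Order: B (266/11=24.18) > E (280/15=18.67) > A (149/13=11.46) > C (119/24=4.96) > D (119/33=3.61) > F (52/29=1.79)
Fill: take B (11 @ 266) → take E (15 @ 280) → take A (13 @ 149) → take C (24 @ 119) → take 13/33 of D → 46.88; 76/76 used.
4 item(s) taken whole; one partial (take 13/33 of D).

4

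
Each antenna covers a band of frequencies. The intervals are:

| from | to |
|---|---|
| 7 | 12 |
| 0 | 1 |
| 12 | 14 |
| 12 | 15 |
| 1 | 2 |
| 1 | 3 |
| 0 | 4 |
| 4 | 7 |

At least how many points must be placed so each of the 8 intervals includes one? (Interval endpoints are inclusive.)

3

Sorted: [0,1] [1,2] [1,3] [0,4] [4,7] [7,12] [12,14] [12,15]
{[0,1],[1,2],[1,3],[0,4]} hit by 1; {[4,7],[7,12]} hit by 7; {[12,14],[12,15]} hit by 14.
Points: 1, 7, 14 (3 total).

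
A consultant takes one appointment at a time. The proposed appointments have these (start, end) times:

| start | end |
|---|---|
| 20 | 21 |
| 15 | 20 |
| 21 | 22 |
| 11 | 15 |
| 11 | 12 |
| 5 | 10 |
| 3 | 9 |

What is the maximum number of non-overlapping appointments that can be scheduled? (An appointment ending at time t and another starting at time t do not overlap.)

By end time: (3,9), (5,10), (11,12), (11,15), (15,20), (20,21), (21,22).
Pick (3,9); next start ≥ 9 → (11,12); next start ≥ 12 → (15,20); next start ≥ 20 → (20,21); next start ≥ 21 → (21,22).
Selected 5 appointments.

5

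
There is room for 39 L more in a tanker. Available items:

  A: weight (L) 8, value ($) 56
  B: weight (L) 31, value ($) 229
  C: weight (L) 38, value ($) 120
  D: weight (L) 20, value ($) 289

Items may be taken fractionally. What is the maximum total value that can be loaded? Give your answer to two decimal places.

Order: D (289/20=14.45) > B (229/31=7.39) > A (56/8=7.00) > C (120/38=3.16)
Fill: take D (20 @ 289) → take 19/31 of B → 140.35; 39/39 used.
Total value = 429.35

429.35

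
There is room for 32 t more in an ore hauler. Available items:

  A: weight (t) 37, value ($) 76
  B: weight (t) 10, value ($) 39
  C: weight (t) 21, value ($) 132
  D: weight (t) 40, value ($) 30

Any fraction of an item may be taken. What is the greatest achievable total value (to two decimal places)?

173.05

Sort by value per unit weight and fill in that order.
Order: C (132/21=6.29) > B (39/10=3.90) > A (76/37=2.05) > D (30/40=0.75)
Fill: take C (21 @ 132) → take B (10 @ 39) → take 1/37 of A → 2.05; 32/32 used.
Total value = 173.05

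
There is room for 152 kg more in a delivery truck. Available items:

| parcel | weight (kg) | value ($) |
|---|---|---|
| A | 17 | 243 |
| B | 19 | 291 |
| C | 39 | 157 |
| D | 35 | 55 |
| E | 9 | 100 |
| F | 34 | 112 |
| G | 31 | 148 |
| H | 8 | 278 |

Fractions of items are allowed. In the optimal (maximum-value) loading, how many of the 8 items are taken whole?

Ratios (sorted): H 34.75, B 15.32, A 14.29, E 11.11, G 4.77, C 4.03, F 3.29, D 1.57
take H (8 @ 278); take B (19 @ 291); take A (17 @ 243); take E (9 @ 100); take G (31 @ 148); take C (39 @ 157); take 29/34 of F → 95.53. Capacity used 152/152.
6 item(s) taken whole; one partial (take 29/34 of F).

6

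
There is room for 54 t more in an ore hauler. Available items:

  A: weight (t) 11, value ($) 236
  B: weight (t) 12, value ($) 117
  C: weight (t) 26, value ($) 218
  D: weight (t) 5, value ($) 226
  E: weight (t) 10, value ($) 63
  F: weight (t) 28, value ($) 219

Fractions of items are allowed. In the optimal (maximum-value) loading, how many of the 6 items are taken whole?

Greedy by value/weight ratio, highest first.
Ratios (sorted): D 45.20, A 21.45, B 9.75, C 8.38, F 7.82, E 6.30
take D (5 @ 226); take A (11 @ 236); take B (12 @ 117); take C (26 @ 218). Capacity used 54/54.
4 item(s) taken whole.

4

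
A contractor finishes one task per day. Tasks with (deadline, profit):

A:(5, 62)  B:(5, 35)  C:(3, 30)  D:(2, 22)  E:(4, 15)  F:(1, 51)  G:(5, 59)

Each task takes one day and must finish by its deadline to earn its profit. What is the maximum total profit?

237

Take jobs in profit order; each goes to the latest open slot no later than its deadline.
By profit: A(d5,62), G(d5,59), F(d1,51), B(d5,35), C(d3,30), D(d2,22), E(d4,15)
A→slot 5; G→slot 4; F→slot 1; B→slot 3; C→slot 2; D skipped; E skipped.
Profit = 51 + 30 + 35 + 59 + 62 = 237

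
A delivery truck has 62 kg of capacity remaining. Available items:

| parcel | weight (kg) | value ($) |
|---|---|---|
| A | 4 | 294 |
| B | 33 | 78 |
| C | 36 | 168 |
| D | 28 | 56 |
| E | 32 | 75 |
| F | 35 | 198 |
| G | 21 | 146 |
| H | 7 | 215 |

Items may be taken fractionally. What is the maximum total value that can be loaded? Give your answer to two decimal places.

824.71

Greedy by value/weight ratio, highest first.
Order: A (294/4=73.50) > H (215/7=30.71) > G (146/21=6.95) > F (198/35=5.66) > C (168/36=4.67) > B (78/33=2.36) > E (75/32=2.34) > D (56/28=2.00)
Fill: take A (4 @ 294) → take H (7 @ 215) → take G (21 @ 146) → take 30/35 of F → 169.71; 62/62 used.
Total value = 824.71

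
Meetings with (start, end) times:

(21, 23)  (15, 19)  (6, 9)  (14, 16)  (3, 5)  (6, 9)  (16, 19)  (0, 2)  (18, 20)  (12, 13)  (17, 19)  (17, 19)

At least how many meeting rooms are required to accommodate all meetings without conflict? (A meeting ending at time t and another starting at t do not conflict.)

starts: [0, 3, 6, 6, 12, 14, 15, 16, 17, 17, 18, 21]
ends:   [2, 5, 9, 9, 13, 16, 19, 19, 19, 19, 20, 23]
s0→1 e2→0 s3→1 e5→0 s6→1 s6→2 e9→1 e9→0 s12→1 e13→0 s14→1 s15→2 e16→1 s16→2 s17→3 s17→4 s18→5  — peak 5.

5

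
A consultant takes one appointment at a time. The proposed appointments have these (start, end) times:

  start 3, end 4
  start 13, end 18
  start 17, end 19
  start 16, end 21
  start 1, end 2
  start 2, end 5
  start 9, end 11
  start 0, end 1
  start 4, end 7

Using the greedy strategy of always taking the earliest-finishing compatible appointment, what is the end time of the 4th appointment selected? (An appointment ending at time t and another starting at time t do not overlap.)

Greedy by earliest finish: after sorting by end time, pick each interval compatible with the last pick.
By end time: (0,1), (1,2), (3,4), (2,5), (4,7), (9,11), (13,18), (17,19), (16,21).
Pick (0,1); next start ≥ 1 → (1,2); next start ≥ 2 → (3,4); next start ≥ 4 → (4,7); next start ≥ 7 → (9,11); next start ≥ 11 → (13,18).
Selected: (0,1) (1,2) (3,4) (4,7) (9,11) (13,18)

7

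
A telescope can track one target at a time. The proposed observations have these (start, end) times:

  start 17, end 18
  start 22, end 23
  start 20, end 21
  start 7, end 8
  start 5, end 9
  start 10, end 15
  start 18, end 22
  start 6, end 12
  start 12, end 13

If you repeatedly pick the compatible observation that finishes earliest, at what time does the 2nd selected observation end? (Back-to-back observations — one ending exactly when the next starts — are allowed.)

Order by finish time; keep every interval that doesn't clash with the previous kept one.
By end time: (7,8), (5,9), (6,12), (12,13), (10,15), (17,18), (20,21), (18,22), (22,23).
Pick (7,8); next start ≥ 8 → (12,13); next start ≥ 13 → (17,18); next start ≥ 18 → (20,21); next start ≥ 21 → (22,23).
Selected: (7,8) (12,13) (17,18) (20,21) (22,23)

13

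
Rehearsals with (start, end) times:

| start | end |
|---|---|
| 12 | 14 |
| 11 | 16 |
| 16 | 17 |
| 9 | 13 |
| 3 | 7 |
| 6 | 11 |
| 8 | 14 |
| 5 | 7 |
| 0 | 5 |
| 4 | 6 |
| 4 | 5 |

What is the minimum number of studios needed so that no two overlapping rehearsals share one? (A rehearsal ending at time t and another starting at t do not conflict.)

4

starts: [0, 3, 4, 4, 5, 6, 8, 9, 11, 12, 16]
ends:   [5, 5, 6, 7, 7, 11, 13, 14, 14, 16, 17]
s0→1 s3→2 s4→3 s4→4  — peak 4.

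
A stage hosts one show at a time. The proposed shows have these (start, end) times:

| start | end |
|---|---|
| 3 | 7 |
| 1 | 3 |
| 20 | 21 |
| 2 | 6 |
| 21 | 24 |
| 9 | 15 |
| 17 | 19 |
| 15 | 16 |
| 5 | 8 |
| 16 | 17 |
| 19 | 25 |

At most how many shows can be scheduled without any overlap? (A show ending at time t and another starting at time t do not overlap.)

8

Sorted by end: (1,3)  (2,6)  (3,7)  (5,8)  (9,15)  (15,16)  (16,17)  (17,19)  (20,21)  (21,24)  (19,25)
take (1,3); skip (2,6); take (3,7); take (9,15); take (15,16); take (16,17); take (17,19); take (20,21); take (21,24).
Selected 8 shows.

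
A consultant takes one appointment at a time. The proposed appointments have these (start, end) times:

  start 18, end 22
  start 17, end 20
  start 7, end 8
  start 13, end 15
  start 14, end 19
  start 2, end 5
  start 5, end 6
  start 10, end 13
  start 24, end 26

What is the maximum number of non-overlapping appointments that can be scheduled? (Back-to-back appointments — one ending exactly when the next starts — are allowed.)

7

Order by finish time; keep every interval that doesn't clash with the previous kept one.
Sorted by end: (2,5)  (5,6)  (7,8)  (10,13)  (13,15)  (14,19)  (17,20)  (18,22)  (24,26)
take (2,5); take (5,6); take (7,8); take (10,13); take (13,15); take (17,20); take (24,26).
Selected 7 appointments.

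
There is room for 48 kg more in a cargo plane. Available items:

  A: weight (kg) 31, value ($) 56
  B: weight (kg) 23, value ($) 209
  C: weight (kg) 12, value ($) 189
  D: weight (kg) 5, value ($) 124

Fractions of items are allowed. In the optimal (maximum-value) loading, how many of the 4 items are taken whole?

3

Order: D (124/5=24.80) > C (189/12=15.75) > B (209/23=9.09) > A (56/31=1.81)
Fill: take D (5 @ 124) → take C (12 @ 189) → take B (23 @ 209) → take 8/31 of A → 14.45; 48/48 used.
3 item(s) taken whole; one partial (take 8/31 of A).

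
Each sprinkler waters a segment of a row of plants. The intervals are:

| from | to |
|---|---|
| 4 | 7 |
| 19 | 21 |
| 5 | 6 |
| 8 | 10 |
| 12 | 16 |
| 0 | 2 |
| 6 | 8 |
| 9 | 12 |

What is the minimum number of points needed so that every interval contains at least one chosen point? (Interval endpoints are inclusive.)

Process intervals by earliest right end; each time one isn't hit yet, stab at its right endpoint.
By right end: [0,2]  [5,6]  [4,7]  [6,8]  [8,10]  [9,12]  [12,16]  [19,21]
[0,2] uncovered → point at 2; [5,6] uncovered → point at 6; [8,10] uncovered → point at 10; [12,16] uncovered → point at 16; [19,21] uncovered → point at 21.
Points: 2, 6, 10, 16, 21 (5 total).

5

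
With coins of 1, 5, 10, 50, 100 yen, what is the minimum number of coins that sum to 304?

7

Greedy: take as many of the largest coin as possible, then repeat with the remainder.
304 = 3×100 + 4×1
Total coins = 3 + 4 = 7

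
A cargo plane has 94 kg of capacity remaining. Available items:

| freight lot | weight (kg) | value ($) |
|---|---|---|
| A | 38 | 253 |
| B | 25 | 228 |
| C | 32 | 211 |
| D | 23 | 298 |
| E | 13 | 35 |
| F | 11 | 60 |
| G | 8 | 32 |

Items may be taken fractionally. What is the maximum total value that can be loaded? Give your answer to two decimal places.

Greedy by value/weight ratio, highest first.
Ratios (sorted): D 12.96, B 9.12, A 6.66, C 6.59, F 5.45, G 4.00, E 2.69
take D (23 @ 298); take B (25 @ 228); take A (38 @ 253); take 8/32 of C → 52.75. Capacity used 94/94.
Total value = 831.75

831.75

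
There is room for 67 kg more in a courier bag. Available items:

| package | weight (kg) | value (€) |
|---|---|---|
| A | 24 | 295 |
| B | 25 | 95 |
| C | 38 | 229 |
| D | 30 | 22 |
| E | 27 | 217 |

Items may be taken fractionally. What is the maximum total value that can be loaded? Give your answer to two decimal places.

Order: A (295/24=12.29) > E (217/27=8.04) > C (229/38=6.03) > B (95/25=3.80) > D (22/30=0.73)
Fill: take A (24 @ 295) → take E (27 @ 217) → take 16/38 of C → 96.42; 67/67 used.
Total value = 608.42

608.42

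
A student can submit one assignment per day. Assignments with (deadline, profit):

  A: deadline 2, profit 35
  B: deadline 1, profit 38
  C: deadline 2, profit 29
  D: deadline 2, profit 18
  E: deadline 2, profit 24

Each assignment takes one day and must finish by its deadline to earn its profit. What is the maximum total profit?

Profit order: B=38 A=35 C=29 E=24 D=18
Assign: B→slot 1, A→slot 2, C skipped, E skipped, D skipped.
Slots: [1:B] [2:A]
Profit = 38 + 35 = 73

73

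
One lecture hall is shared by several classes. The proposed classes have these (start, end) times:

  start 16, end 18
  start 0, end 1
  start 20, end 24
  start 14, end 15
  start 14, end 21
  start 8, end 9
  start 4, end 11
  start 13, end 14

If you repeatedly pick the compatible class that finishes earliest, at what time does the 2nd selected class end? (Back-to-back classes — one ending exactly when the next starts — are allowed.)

9

Sorted by end: (0,1)  (8,9)  (4,11)  (13,14)  (14,15)  (16,18)  (14,21)  (20,24)
take (0,1); take (8,9); take (13,14); take (14,15); take (16,18); skip (14,21); take (20,24).
Selected: (0,1) (8,9) (13,14) (14,15) (16,18) (20,24)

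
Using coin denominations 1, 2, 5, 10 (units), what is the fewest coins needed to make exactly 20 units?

Greedy: take as many of the largest coin as possible, then repeat with the remainder.
20 − 2×10→0
Total coins = 2 = 2

2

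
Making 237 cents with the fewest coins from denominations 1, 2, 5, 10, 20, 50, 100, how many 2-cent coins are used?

237 − 2×100→37 − 1×20→17 − 1×10→7 − 1×5→2 − 1×2→0
Count of 2: 1

1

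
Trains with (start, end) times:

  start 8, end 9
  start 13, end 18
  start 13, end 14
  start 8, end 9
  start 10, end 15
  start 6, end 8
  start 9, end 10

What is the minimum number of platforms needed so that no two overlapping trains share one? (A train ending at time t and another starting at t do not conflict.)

3

Count concurrent intervals with a sweep; the peak is the room count.
starts: [6, 8, 8, 9, 10, 13, 13]
ends:   [8, 9, 9, 10, 14, 15, 18]
s6→1 e8→0 s8→1 s8→2 e9→1 e9→0 s9→1 e10→0 s10→1 s13→2 s13→3  — peak 3.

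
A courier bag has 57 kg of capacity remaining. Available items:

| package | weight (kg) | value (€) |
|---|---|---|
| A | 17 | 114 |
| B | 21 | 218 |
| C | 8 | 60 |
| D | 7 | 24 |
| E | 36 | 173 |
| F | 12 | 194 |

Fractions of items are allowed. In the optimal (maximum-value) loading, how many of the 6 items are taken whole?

Ratios (sorted): F 16.17, B 10.38, C 7.50, A 6.71, E 4.81, D 3.43
take F (12 @ 194); take B (21 @ 218); take C (8 @ 60); take 16/17 of A → 107.29. Capacity used 57/57.
3 item(s) taken whole; one partial (take 16/17 of A).

3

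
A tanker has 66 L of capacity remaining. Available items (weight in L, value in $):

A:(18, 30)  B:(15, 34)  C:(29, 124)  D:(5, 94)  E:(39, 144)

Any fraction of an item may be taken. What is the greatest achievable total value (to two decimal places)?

Ratios (sorted): D 18.80, C 4.28, E 3.69, B 2.27, A 1.67
take D (5 @ 94); take C (29 @ 124); take 32/39 of E → 118.15. Capacity used 66/66.
Total value = 336.15

336.15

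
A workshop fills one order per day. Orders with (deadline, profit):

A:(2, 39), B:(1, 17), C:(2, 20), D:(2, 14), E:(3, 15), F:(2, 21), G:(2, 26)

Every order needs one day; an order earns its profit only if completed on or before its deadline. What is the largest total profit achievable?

80

Take jobs in profit order; each goes to the latest open slot no later than its deadline.
By profit: A(d2,39), G(d2,26), F(d2,21), C(d2,20), B(d1,17), E(d3,15), D(d2,14)
A→slot 2; G→slot 1; F skipped; C skipped; B skipped; E→slot 3; D skipped.
Profit = 26 + 39 + 15 = 80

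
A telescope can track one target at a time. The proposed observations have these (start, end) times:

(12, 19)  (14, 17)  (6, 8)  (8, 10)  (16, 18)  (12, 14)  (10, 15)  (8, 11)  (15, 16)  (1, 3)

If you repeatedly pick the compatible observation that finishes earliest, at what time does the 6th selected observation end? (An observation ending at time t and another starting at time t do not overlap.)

18

Greedy by earliest finish: after sorting by end time, pick each interval compatible with the last pick.
Sorted by end: (1,3)  (6,8)  (8,10)  (8,11)  (12,14)  (10,15)  (15,16)  (14,17)  (16,18)  (12,19)
take (1,3); take (6,8); take (8,10); take (12,14); take (15,16); take (16,18); skip (12,19).
Selected: (1,3) (6,8) (8,10) (12,14) (15,16) (16,18)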